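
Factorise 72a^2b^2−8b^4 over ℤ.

Factor out 8b^2, leaving 9a^2−b^2, which is a difference of two squares.

8b^2(3a+b)(3a−b)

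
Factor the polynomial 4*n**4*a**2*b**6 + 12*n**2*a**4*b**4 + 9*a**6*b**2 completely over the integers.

Every term has a factor of a**2*b**2; factoring it out leaves 4*n**4*b**4 + 12*n**2*a**2*b**2 + 9*a**4.
Recognize a perfect-square trinomial with the parts 2*n**2*b**2 and 3*a**2.

a**2*b**2*(2*n**2*b**2 + 3*a**2)**2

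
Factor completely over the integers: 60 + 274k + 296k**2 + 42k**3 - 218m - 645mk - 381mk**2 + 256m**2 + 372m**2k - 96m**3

Group: 3m(-32m**2 + 60mk + 64m - 7k**2 - 47k - 30) + (-6k - 2)(-32m**2 + 60mk + 64m - 7k**2 - 47k - 30); both groups contain (-32m**2 + 60mk + 64m - 7k**2 - 47k - 30), so (3m - 6k - 2) is a factor with cofactor -32m**2 + 60mk + 64m - 7k**2 - 47k - 30.
The cofactor groups again: -32m**2 + 60mk + 64m - 7k**2 - 47k - 30 = -8m(4m - 7k - 5) + (k + 6)(4m - 7k - 5); both groups contain (4m - 7k - 5), giving -(8m - k - 6)(4m - 7k - 5).

-(3m - 6k - 2)(4m - 7k - 5)(8m - k - 6)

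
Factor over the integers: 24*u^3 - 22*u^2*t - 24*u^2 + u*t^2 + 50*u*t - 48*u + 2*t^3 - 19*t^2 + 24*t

Group: 4*u*(6*u^2 - 7*u*t + 6*u + 2*t^2 - 3*t) + (t - 8)*(6*u^2 - 7*u*t + 6*u + 2*t^2 - 3*t); both groups contain (6*u^2 - 7*u*t + 6*u + 2*t^2 - 3*t), so (4*u + t - 8) is a factor with cofactor 6*u^2 - 7*u*t + 6*u + 2*t^2 - 3*t.
The cofactor groups again: 6*u^2 - 7*u*t + 6*u + 2*t^2 - 3*t = 3*u*(2*u - t) + (-2*t + 3)*(2*u - t); both groups contain (2*u - t), giving (3*u - 2*t + 3)*(2*u - t).

(3*u - 2*t + 3)*(2*u - t)*(4*u + t - 8)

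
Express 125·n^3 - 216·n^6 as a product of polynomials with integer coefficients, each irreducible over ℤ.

-n^3·(6·n - 5)·(36·n^2 + 30·n + 25)

Factor out n^3 first: what remains is -216·n^3 + 125.
Recognize a difference of cubes with the parts 5 and 6·n.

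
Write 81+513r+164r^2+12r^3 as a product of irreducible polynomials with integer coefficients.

Trying the rational-root candidates, r = −9/2 is a root, so (2r+9) is a factor; dividing leaves 6r^2+55r+9.
The remaining quadratic factors as (r+9)(6r+1).

(2r+9)(6r+1)(r+9)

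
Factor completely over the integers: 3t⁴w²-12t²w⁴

3t²w²(t+2w)(t-2w)

Every term has a factor of 3t²w². Then t²-4w² = (t)² − (2w)².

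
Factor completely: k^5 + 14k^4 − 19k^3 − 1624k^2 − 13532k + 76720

(k + 14)(k − 10)(k − 4)(k^2 + 14k + 137)

Among the possible rational roots, k = 10 is a root, so (k − 10) is a factor; dividing leaves k^4 + 24k^3 + 221k^2 + 586k − 7672.
Continuing, k = 4 is a root, so (k − 4) is a factor; dividing leaves k^3 + 28k^2 + 333k + 1918.
Continuing, k = −14 is a root, giving the factor (k + 14) and quotient k^2 + 14k + 137.
The quadratic k^2 + 14k + 137 has discriminant −352 < 0 and is irreducible over ℤ.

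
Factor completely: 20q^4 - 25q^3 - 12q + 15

(4q - 5)(5q^3 - 3)

Group as (20q^4 - 12q) + (-25q^3 + 15) = 4q(5q^3 - 3) - 5(5q^3 - 3).
Both groups share the factor (5q^3 - 3).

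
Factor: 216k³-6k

Factor out 6k, leaving 36k²-1, which is a difference of two squares.

6k(6k+1)(6k-1)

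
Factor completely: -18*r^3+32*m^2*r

2*r*(4*m+3*r)*(4*m-3*r)

Every term has a factor of 2*r. Then 16*m^2-9*r^2 = (4*m)² − (3*r)².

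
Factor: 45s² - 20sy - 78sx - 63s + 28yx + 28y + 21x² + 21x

Group: 9s(5s - 7x - 7) + (-4y - 3x)(5s - 7x - 7); both groups contain (5s - 7x - 7).

(5s - 7x - 7)(9s - 4y - 3x)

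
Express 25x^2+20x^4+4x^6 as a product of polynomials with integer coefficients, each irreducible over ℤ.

Factor out x^2 first: what remains is 4x^4+20x^2+25.
Recognize a perfect-square trinomial with the parts 5 and 2x^2.

x^2(2x^2+5)^2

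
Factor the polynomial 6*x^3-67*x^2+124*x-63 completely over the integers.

Among the possible rational roots, x = 1 is a root, so (x-1) is a factor; dividing leaves 6*x^2-61*x+63.
The remaining quadratic factors as (6*x-7)(x-9).

(6*x-7)*(x-1)*(x-9)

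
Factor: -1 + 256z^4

Difference of squares twice: with A = 4z and B = 1, A⁴ − B⁴ = (A² − B²)(A² + B²), and A² − B² factors again.

(4z + 1)(4z - 1)(16z^2 + 1)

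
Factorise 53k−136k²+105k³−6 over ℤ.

By the rational root theorem, k = 1/5 is a root, so (5k−1) is a factor; dividing leaves 21k²−23k+6.
The remaining quadratic factors as (7k−3)(3k−2).

(3k−2)(5k−1)(7k−3)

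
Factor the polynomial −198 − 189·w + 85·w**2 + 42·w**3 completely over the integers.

Testing divisors of the constant over divisors of the leading coefficient, w = −3 is a root, giving the factor (w + 3) and quotient 42·w**2 − 41·w − 66.
The remaining quadratic factors as (6·w − 11)(7·w + 6).

(6·w − 11)·(7·w + 6)·(w + 3)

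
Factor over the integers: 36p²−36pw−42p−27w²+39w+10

Group: 6p(6p−9w−2) + (3w−5)(6p−9w−2); both groups contain (6p−9w−2).

(6p+3w−5)(6p−9w−2)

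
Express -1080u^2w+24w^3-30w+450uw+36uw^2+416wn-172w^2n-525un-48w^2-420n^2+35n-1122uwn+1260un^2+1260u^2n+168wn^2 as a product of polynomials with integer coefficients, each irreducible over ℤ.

Group: 6w(-180u^2+6uw-180un+75u+4w^2-24wn-8w+60n-5) - 7n(-180u^2+6uw-180un+75u+4w^2-24wn-8w+60n-5); both groups contain (-180u^2+6uw-180un+75u+4w^2-24wn-8w+60n-5), so (6w-7n) is a factor with cofactor -180u^2+6uw-180un+75u+4w^2-24wn-8w+60n-5.
The cofactor groups again: -180u^2+6uw-180un+75u+4w^2-24wn-8w+60n-5 = -12u(15u+2w-5) + (2w-12n+1)(15u+2w-5); both groups contain (15u+2w-5), giving -(12u-2w+12n-1)(15u+2w-5).

-(6w-7n)(12u-2w+12n-1)(15u+2w-5)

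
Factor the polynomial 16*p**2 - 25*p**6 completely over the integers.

Every term has a factor of p**2; factoring it out leaves -25*p**4 + 16.
Recognize a difference of squares with the parts 4 and 5*p**2.

-p**2*(5*p**2 + 4)*(5*p**2 - 4)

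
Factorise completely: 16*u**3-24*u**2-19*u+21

(4*u-3)*(4*u-7)*(u+1)

Testing divisors of the constant over divisors of the leading coefficient, u = -1 is a root, so (u+1) divides it; the quotient is 16*u**2-40*u+21.
The remaining quadratic factors as (4*u-3)(4*u-7).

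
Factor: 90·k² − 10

10·(3·k + 1)·(3·k − 1)

Factor out 10, leaving 9·k² − 1, which is a difference of two squares.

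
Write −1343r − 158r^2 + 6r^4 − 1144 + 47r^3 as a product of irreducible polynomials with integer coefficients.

Among the possible rational roots, r = 11/2 is a root, so (2r − 11) is a factor; dividing leaves 3r^3 + 40r^2 + 141r + 104.
Continuing, r = −8 is a root, so (r + 8) divides it; the quotient is 3r^2 + 16r + 13.
The remaining quadratic factors as (3r + 13)(r + 1).

(2r − 11)(3r + 13)(r + 1)(r + 8)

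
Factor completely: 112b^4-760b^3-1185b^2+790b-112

Trying the rational-root candidates, b = 2/7 is a root, so (7b-2) is a factor; dividing leaves 16b^3-104b^2-199b+56.
Continuing, b = 8 is a root, so (b-8) divides it; the quotient is 16b^2+24b-7.
The remaining quadratic factors as (4b+7)(4b-1).

(4b+7)(4b-1)(7b-2)(b-8)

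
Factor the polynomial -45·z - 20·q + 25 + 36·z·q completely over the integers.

Group as (36·z·q - 45·z) + (-20·q + 25) = 9·z·(4·q - 5) - 5·(4·q - 5).
Both groups share the factor (4·q - 5).

(4·q - 5)·(9·z - 5)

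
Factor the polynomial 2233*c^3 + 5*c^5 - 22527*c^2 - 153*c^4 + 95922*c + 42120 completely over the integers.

(5*c + 2)*(c - 15)*(c - 9)*(c^2 - 7*c + 156)

By the rational root theorem, c = -2/5 is a root, so (5*c + 2) is a factor; dividing leaves c^4 - 31*c^3 + 459*c^2 - 4689*c + 21060.
Next, c = 15 is a root, giving the factor (c - 15) and quotient c^3 - 16*c^2 + 219*c - 1404.
Continuing, c = 9 is a root, so (c - 9) divides it; the quotient is c^2 - 7*c + 156.
The quadratic c^2 - 7*c + 156 has discriminant -575 < 0 and is irreducible over ℤ.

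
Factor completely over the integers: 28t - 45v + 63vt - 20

Group as (63vt - 45v) + (28t - 20) = 9v(7t - 5) + 4(7t - 5).
Both groups share the factor (7t - 5).

(7t - 5)(9v + 4)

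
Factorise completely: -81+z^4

Write as (z^2)² − (9)², then factor z^2-9 once more.

(z+3)·(z-3)·(z^2+9)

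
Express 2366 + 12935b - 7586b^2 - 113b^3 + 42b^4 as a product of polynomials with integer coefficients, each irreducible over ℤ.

(6b + 1)(7b - 13)(b + 13)(b - 14)

By the rational root theorem, b = -13 is a root, giving the factor (b + 13) and quotient 42b^3 - 659b^2 + 981b + 182.
Then b = 14 is a root, so (b - 14) is a factor; dividing leaves 42b^2 - 71b - 13.
The remaining quadratic factors as (7b - 13)(6b + 1).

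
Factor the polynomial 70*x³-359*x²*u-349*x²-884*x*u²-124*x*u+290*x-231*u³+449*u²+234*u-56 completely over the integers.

Group: 10*x*(7*x²-38*x*u-30*x-77*u²-30*u+8) + (3*u-7)*(7*x²-38*x*u-30*x-77*u²-30*u+8); both groups contain (7*x²-38*x*u-30*x-77*u²-30*u+8), so (10*x+3*u-7) is a factor with cofactor 7*x²-38*x*u-30*x-77*u²-30*u+8.
The cofactor groups again: 7*x²-38*x*u-30*x-77*u²-30*u+8 = x*(7*x+11*u-2) + (-7*u-4)*(7*x+11*u-2); both groups contain (7*x+11*u-2), giving (x-7*u-4)*(7*x+11*u-2).

(x-7*u-4)*(7*x+11*u-2)*(10*x+3*u-7)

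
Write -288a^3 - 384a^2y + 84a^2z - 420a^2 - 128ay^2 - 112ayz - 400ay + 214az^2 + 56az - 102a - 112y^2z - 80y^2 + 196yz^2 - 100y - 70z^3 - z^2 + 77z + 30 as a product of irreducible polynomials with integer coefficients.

Group: 6a(-48a^2 - 32ay - 26az - 22a - 28yz - 20y + 14z^2 + 17z + 5) + (4y - 5z + 6)(-48a^2 - 32ay - 26az - 22a - 28yz - 20y + 14z^2 + 17z + 5); both groups contain (-48a^2 - 32ay - 26az - 22a - 28yz - 20y + 14z^2 + 17z + 5), so (6a + 4y - 5z + 6) is a factor with cofactor -48a^2 - 32ay - 26az - 22a - 28yz - 20y + 14z^2 + 17z + 5.
The cofactor groups again: -48a^2 - 32ay - 26az - 22a - 28yz - 20y + 14z^2 + 17z + 5 = -6a(8a + 7z + 5) + (-4y + 2z + 1)(8a + 7z + 5); both groups contain (8a + 7z + 5), giving -(6a + 4y - 2z - 1)(8a + 7z + 5).

-(6a + 4y - 2z - 1)(6a + 4y - 5z + 6)(8a + 7z + 5)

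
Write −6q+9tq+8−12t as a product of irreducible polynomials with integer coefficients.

Group as (9tq−12t) + (−6q+8) = 3t(3q−4) − 2(3q−4).
Both groups share the factor (3q−4).

(3q−4)(3t−2)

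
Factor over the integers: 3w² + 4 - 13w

(3w - 1)(w - 4)

Need a pair with product 3·4 = 12 and sum -13: that's -1 and -12.
Split the middle term: 3w² - w - 12w + 4 = w(3w - 1) - 4(3w - 1).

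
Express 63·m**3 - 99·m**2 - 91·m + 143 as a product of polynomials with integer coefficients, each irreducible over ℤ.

(7·m - 11)·(9·m**2 - 13)

Group as (63·m**3 - 91·m) + (-99·m**2 + 143) = 7·m·(9·m**2 - 13) - 11·(9·m**2 - 13).
Both groups share the factor (9·m**2 - 13).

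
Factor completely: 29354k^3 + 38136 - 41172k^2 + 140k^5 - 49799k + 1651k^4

(4k - 7)(5k - 3)(7k + 8)(k^2 + 13k + 227)

Trying the rational-root candidates, k = 7/4 is a root, so (4k - 7) divides it; the quotient is 35k^4 + 474k^3 + 8168k^2 + 4001k - 5448.
Continuing, k = -8/7 is a root, so (7k + 8) is a factor; dividing leaves 5k^3 + 62k^2 + 1096k - 681.
Continuing, k = 3/5 is a root, giving the factor (5k - 3) and quotient k^2 + 13k + 227.
The quadratic k^2 + 13k + 227 has discriminant -739 < 0 and is irreducible over ℤ.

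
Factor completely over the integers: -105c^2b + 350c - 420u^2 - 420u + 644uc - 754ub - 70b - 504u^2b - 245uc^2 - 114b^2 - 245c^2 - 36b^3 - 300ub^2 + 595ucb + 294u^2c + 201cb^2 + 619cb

(7c - 12b - 10)(7u + 3b + 7)(6u - 5c + b)

Group: 7u(42uc - 72ub - 60u - 35c^2 + 67cb + 50c - 12b^2 - 10b) + (3b + 7)(42uc - 72ub - 60u - 35c^2 + 67cb + 50c - 12b^2 - 10b); both groups contain (42uc - 72ub - 60u - 35c^2 + 67cb + 50c - 12b^2 - 10b), so (7u + 3b + 7) is a factor with cofactor 42uc - 72ub - 60u - 35c^2 + 67cb + 50c - 12b^2 - 10b.
The cofactor groups again: 42uc - 72ub - 60u - 35c^2 + 67cb + 50c - 12b^2 - 10b = 7c(6u - 5c + b) + (-12b - 10)(6u - 5c + b); both groups contain (6u - 5c + b), giving (7c - 12b - 10)(6u - 5c + b).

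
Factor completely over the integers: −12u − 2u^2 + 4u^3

2u(2u + 3)(u − 2)

Pull out the common factor 2u, then factor the remaining trinomial.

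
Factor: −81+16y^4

(2y+3)(2y−3)(4y^2+9)

Difference of squares twice: with A = 2y and B = 3, A⁴ − B⁴ = (A² − B²)(A² + B²), and A² − B² factors again.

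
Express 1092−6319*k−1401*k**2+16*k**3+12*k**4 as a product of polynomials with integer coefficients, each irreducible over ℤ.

Among the possible rational roots, k = 12 is a root, so (k−12) is a factor; dividing leaves 12*k**3+160*k**2+519*k−91.
Next, k = 1/6 is a root, giving the factor (6*k−1) and quotient 2*k**2+27*k+91.
The remaining quadratic factors as (k+7)(2*k+13).

(2*k+13)*(6*k−1)*(k+7)*(k−12)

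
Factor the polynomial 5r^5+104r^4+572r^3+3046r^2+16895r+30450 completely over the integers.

(5r+14)(r+15)(r+5)(r^2-2r+29)

Trying the rational-root candidates, r = -14/5 is a root, giving the factor (5r+14) and quotient r^4+18r^3+64r^2+430r+2175.
Then r = -15 is a root, giving the factor (r+15) and quotient r^3+3r^2+19r+145.
Continuing, r = -5 is a root, so (r+5) divides it; the quotient is r^2-2r+29.
The quadratic r^2-2r+29 has discriminant -112 < 0 and is irreducible over ℤ.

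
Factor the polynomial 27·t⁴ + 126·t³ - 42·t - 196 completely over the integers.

(3·t + 14)·(9·t³ - 14)

Group as (27·t⁴ - 42·t) + (126·t³ - 196) = 3·t·(9·t³ - 14) + 14·(9·t³ - 14).
Both groups share the factor (9·t³ - 14).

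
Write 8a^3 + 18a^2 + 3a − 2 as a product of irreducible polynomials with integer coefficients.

(2a + 1)(4a − 1)(a + 2)

Trying the rational-root candidates, a = 1/4 is a root, giving the factor (4a − 1) and quotient 2a^2 + 5a + 2.
The remaining quadratic factors as (a + 2)(2a + 1).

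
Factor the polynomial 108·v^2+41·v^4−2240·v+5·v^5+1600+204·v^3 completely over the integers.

Trying the rational-root candidates, v = 4/5 is a root, giving the factor (5·v−4) and quotient v^4+9·v^3+48·v^2+60·v−400.
Then v = −5 is a root, so (v+5) is a factor; dividing leaves v^3+4·v^2+28·v−80.
Then v = 2 is a root, so (v−2) is a factor; dividing leaves v^2+6·v+40.
The quadratic v^2+6·v+40 has discriminant −124 < 0 and is irreducible over ℤ.

(5·v−4)·(v+5)·(v−2)·(v^2+6·v+40)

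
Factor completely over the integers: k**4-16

(k+2)(k-2)(k**2+4)

Substitute u = k**2 to get a quadratic in u, then factor.
k**2-4 is a difference of squares.
k**2+4 is irreducible over ℤ (sum of squares).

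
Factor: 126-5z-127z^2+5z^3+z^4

By the rational root theorem, z = 1 is a root, giving the factor (z-1) and quotient z^3+6z^2-121z-126.
Continuing, z = 9 is a root, so (z-9) divides it; the quotient is z^2+15z+14.
The remaining quadratic factors as (z+1)(z+14).

(z+1)(z+14)(z-1)(z-9)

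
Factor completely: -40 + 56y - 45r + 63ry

Group as (63ry - 45r) + (56y - 40) = 9r(7y - 5) + 8(7y - 5).
Both groups share the factor (7y - 5).

(7y - 5)(9r + 8)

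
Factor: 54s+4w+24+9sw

Group as (9sw+54s) + (4w+24) = 9s(w+6) + 4(w+6).
Both groups share the factor (w+6).

(9s+4)(w+6)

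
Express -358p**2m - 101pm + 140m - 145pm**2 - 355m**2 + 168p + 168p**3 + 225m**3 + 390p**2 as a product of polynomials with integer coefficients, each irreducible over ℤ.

Group: 7p(24p**2 - 34pm + 42p - 45m**2 + 35m) + (-5m + 4)(24p**2 - 34pm + 42p - 45m**2 + 35m); both groups contain (24p**2 - 34pm + 42p - 45m**2 + 35m), so (7p - 5m + 4) is a factor with cofactor 24p**2 - 34pm + 42p - 45m**2 + 35m.
The cofactor groups again: 24p**2 - 34pm + 42p - 45m**2 + 35m = 6p(4p - 9m + 7) + 5m(4p - 9m + 7); both groups contain (4p - 9m + 7), giving (6p + 5m)(4p - 9m + 7).

(7p - 5m + 4)(4p - 9m + 7)(6p + 5m)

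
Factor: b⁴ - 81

(b + 3)(b - 3)(b² + 9)

Write as (b²)² − (9)², then factor b² - 9 once more.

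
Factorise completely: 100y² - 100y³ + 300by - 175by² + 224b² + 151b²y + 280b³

Group: 8b(35b² - 3by + 28b - 20y² + 20y) + 5y(35b² - 3by + 28b - 20y² + 20y); both groups contain (35b² - 3by + 28b - 20y² + 20y), so (8b + 5y) is a factor with cofactor 35b² - 3by + 28b - 20y² + 20y.
The cofactor groups again: 35b² - 3by + 28b - 20y² + 20y = 7b(5b - 4y + 4) + 5y(5b - 4y + 4); both groups contain (5b - 4y + 4), giving (7b + 5y)(5b - 4y + 4).

(5b - 4y + 4)(7b + 5y)(8b + 5y)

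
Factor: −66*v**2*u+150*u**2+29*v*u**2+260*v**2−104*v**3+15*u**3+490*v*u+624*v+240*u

Group: 4*v*(−26*v**2+3*v*u+104*v+5*u**2+40*u) + (3*u+6)*(−26*v**2+3*v*u+104*v+5*u**2+40*u); both groups contain (−26*v**2+3*v*u+104*v+5*u**2+40*u), so (4*v+3*u+6) is a factor with cofactor −26*v**2+3*v*u+104*v+5*u**2+40*u.
The cofactor groups again: −26*v**2+3*v*u+104*v+5*u**2+40*u = −2*v*(13*v+5*u) + (u+8)*(13*v+5*u); both groups contain (13*v+5*u), giving −(2*v−u−8)*(13*v+5*u).

−(2*v−u−8)*(4*v+3*u+6)*(13*v+5*u)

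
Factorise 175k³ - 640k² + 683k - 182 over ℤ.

(5k - 2)(5k - 7)(7k - 13)

Among the possible rational roots, k = 7/5 is a root, so (5k - 7) is a factor; dividing leaves 35k² - 79k + 26.
The remaining quadratic factors as (7k - 13)(5k - 2).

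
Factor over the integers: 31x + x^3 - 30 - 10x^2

(x - 2)(x - 3)(x - 5)

Among the possible rational roots, x = 5 is a root, so (x - 5) divides it; the quotient is x^2 - 5x + 6.
The remaining quadratic factors as (x - 2)(x - 3).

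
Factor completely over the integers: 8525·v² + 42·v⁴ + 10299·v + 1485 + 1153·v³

Testing divisors of the constant over divisors of the leading coefficient, v = -1/6 is a root, so (6·v + 1) divides it; the quotient is 7·v³ + 191·v² + 1389·v + 1485.
Next, v = -9/7 is a root, so (7·v + 9) is a factor; dividing leaves v² + 26·v + 165.
The remaining quadratic factors as (v + 15)(v + 11).

(6·v + 1)·(7·v + 9)·(v + 11)·(v + 15)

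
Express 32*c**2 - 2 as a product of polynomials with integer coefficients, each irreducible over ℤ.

2*(4*c + 1)*(4*c - 1)

Every term has a factor of 2. Then 16*c**2 - 1 = (4*c)² − (1)².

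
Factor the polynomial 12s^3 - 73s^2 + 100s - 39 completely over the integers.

Among the possible rational roots, s = 1 is a root, giving the factor (s - 1) and quotient 12s^2 - 61s + 39.
The remaining quadratic factors as (3s - 13)(4s - 3).

(3s - 13)(4s - 3)(s - 1)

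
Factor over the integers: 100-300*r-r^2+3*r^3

Among the possible rational roots, r = 1/3 is a root, so (3*r-1) is a factor; dividing leaves r^2-100.
The remaining quadratic factors as (r-10)(r+10).

(3*r-1)*(r+10)*(r-10)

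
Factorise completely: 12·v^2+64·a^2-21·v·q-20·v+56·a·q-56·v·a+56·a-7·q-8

(3·v-8·a+1)·(4·v-8·a-7·q-8)

Group: 4·v·(3·v-8·a+1) + (-8·a-7·q-8)·(3·v-8·a+1); both groups contain (3·v-8·a+1).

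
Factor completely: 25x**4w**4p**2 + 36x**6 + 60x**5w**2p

Pull out the common factor x**4, leaving 36x**2 + 60xw**2p + 25w**4p**2.
Recognize a perfect-square trinomial with the parts 6x and 5w**2p.

x**4(6x + 5w**2p)**2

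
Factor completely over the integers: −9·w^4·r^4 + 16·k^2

−(3·w^2·r^2 − 4·k)·(3·w^2·r^2 + 4·k)

Recognize a difference of squares with the parts 4·k and 3·w^2·r^2.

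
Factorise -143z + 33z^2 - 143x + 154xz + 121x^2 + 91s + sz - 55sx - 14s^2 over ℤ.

Group: -7s(2s + 11x + 3z - 13) + (11x + 11z)(2s + 11x + 3z - 13); both groups contain (2s + 11x + 3z - 13).

-(2s + 11x + 3z - 13)(7s - 11x - 11z)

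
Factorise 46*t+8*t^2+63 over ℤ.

Need a pair with product 8·63 = 504 and sum 46: that's 18 and 28.
Split the middle term: 8*t^2+18*t + 28*t+63 = 2*t*(4*t+9) + 7*(4*t+9).

(2*t+7)*(4*t+9)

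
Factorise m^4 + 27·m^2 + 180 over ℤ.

Substitute u = m^2 to get a quadratic in u, then factor.
m^2 + 15 is irreducible over ℤ (always positive, so no real roots).
m^2 + 12 is irreducible over ℤ (always positive, so no real roots).

(m^2 + 12)·(m^2 + 15)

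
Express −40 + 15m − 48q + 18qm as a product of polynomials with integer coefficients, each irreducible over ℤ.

Group as (18qm − 48q) + (15m − 40) = 6q(3m − 8) + 5(3m − 8).
Both groups share the factor (3m − 8).

(3m − 8)(6q + 5)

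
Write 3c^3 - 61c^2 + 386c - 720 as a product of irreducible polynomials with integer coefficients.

(3c - 10)(c - 8)(c - 9)

Testing divisors of the constant over divisors of the leading coefficient, c = 10/3 is a root, so (3c - 10) is a factor; dividing leaves c^2 - 17c + 72.
The remaining quadratic factors as (c - 8)(c - 9).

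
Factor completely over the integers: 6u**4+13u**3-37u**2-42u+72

Among the possible rational roots, u = -3 is a root, so (u+3) is a factor; dividing leaves 6u**3-5u**2-22u+24.
Continuing, u = 4/3 is a root, so (3u-4) is a factor; dividing leaves 2u**2+u-6.
The remaining quadratic factors as (u+2)(2u-3).

(2u-3)(3u-4)(u+2)(u+3)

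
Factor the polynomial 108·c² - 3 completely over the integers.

3·(6·c + 1)·(6·c - 1)

Factor out 3, leaving 36·c² - 1, which is a difference of two squares.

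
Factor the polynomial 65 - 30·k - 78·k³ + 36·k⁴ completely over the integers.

Group as (36·k⁴ - 30·k) + (-78·k³ + 65) = 6·k·(6·k³ - 5) - 13·(6·k³ - 5).
Both groups share the factor (6·k³ - 5).

(6·k - 13)·(6·k³ - 5)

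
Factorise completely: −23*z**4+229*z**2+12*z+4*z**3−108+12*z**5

(3*z−2)*(4*z+3)*(z+2)*(z**2−4*z+9)

By the rational root theorem, z = 2/3 is a root, so (3*z−2) divides it; the quotient is 4*z**4−5*z**3−2*z**2+75*z+54.
Continuing, z = −2 is a root, so (z+2) is a factor; dividing leaves 4*z**3−13*z**2+24*z+27.
Continuing, z = −3/4 is a root, giving the factor (4*z+3) and quotient z**2−4*z+9.
The quadratic z**2−4*z+9 has discriminant −20 < 0 and is irreducible over ℤ.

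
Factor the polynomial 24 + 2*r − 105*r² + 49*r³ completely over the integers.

(7*r + 3)*(7*r − 4)*(r − 2)

Trying the rational-root candidates, r = 2 is a root, so (r − 2) is a factor; dividing leaves 49*r² − 7*r − 12.
The remaining quadratic factors as (7*r + 3)(7*r − 4).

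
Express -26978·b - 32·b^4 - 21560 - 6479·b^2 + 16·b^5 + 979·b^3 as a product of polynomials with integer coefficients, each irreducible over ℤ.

Trying the rational-root candidates, b = -7/4 is a root, giving the factor (4·b + 7) and quotient 4·b^4 - 15·b^3 + 271·b^2 - 2094·b - 3080.
Then b = -5/4 is a root, so (4·b + 5) is a factor; dividing leaves b^3 - 5·b^2 + 74·b - 616.
Then b = 7 is a root, so (b - 7) divides it; the quotient is b^2 + 2·b + 88.
The quadratic b^2 + 2·b + 88 has discriminant -348 < 0 and is irreducible over ℤ.

(4·b + 5)·(4·b + 7)·(b - 7)·(b^2 + 2·b + 88)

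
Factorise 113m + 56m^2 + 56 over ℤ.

(7m + 8)(8m + 7)

Need a pair with product 56·56 = 3136 and sum 113: that's 64 and 49.
Split the middle term: 56m^2 + 64m + 49m + 56 = 8m(7m + 8) + 7(7m + 8).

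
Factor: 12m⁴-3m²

Factor out 3m², leaving 4m²-1, which is a difference of two squares.

3m²(2m+1)(2m-1)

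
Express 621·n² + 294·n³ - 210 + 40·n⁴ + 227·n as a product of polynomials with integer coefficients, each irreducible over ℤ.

(2·n + 7)·(4·n + 5)·(5·n - 2)·(n + 3)

By the rational root theorem, n = 2/5 is a root, so (5·n - 2) is a factor; dividing leaves 8·n³ + 62·n² + 149·n + 105.
Next, n = -7/2 is a root, so (2·n + 7) divides it; the quotient is 4·n² + 17·n + 15.
The remaining quadratic factors as (4·n + 5)(n + 3).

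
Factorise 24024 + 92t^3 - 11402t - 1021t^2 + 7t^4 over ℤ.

By the rational root theorem, t = 11 is a root, so (t - 11) is a factor; dividing leaves 7t^3 + 169t^2 + 838t - 2184.
Next, t = 13/7 is a root, giving the factor (7t - 13) and quotient t^2 + 26t + 168.
The remaining quadratic factors as (t + 14)(t + 12).

(7t - 13)(t + 12)(t + 14)(t - 11)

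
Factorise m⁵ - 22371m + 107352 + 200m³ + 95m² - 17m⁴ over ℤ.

By the rational root theorem, m = 7 is a root, so (m - 7) divides it; the quotient is m⁴ - 10m³ + 130m² + 1005m - 15336.
Then m = -9 is a root, so (m + 9) is a factor; dividing leaves m³ - 19m² + 301m - 1704.
Then m = 8 is a root, so (m - 8) is a factor; dividing leaves m² - 11m + 213.
The quadratic m² - 11m + 213 has discriminant -731 < 0 and is irreducible over ℤ.

(m + 9)(m - 7)(m - 8)(m² - 11m + 213)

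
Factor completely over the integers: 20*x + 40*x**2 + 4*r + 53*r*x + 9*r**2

(9*r + 8*x + 4)*(r + 5*x)

Group: 9*r*(r + 5*x) + (8*x + 4)*(r + 5*x); both groups contain (r + 5*x).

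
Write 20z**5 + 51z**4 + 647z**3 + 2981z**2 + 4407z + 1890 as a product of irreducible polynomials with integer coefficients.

Trying the rational-root candidates, z = -2 is a root, so (z + 2) is a factor; dividing leaves 20z**4 + 11z**3 + 625z**2 + 1731z + 945.
Next, z = -9/5 is a root, so (5z + 9) divides it; the quotient is 4z**3 - 5z**2 + 134z + 105.
Then z = -3/4 is a root, giving the factor (4z + 3) and quotient z**2 - 2z + 35.
The quadratic z**2 - 2z + 35 has discriminant -136 < 0 and is irreducible over ℤ.

(4z + 3)(5z + 9)(z + 2)(z**2 - 2z + 35)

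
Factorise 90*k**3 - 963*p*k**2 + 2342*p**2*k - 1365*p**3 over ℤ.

-(13*p - 15*k)*(15*p - 2*k)*(7*p - 3*k)

Group: 15*p*(-91*p**2 + 144*p*k - 45*k**2) - 2*k*(-91*p**2 + 144*p*k - 45*k**2); both groups contain (-91*p**2 + 144*p*k - 45*k**2), so (15*p - 2*k) is a factor with cofactor -91*p**2 + 144*p*k - 45*k**2.
The cofactor groups again: -91*p**2 + 144*p*k - 45*k**2 = -7*p*(13*p - 15*k) + 3*k*(13*p - 15*k); both groups contain (13*p - 15*k), giving -(7*p - 3*k)*(13*p - 15*k).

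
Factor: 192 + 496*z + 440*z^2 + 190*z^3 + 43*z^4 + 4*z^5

(4*z + 3)*(z + 2)*(z + 4)*(z^2 + 4*z + 8)

Testing divisors of the constant over divisors of the leading coefficient, z = −2 is a root, so (z + 2) divides it; the quotient is 4*z^4 + 35*z^3 + 120*z^2 + 200*z + 96.
Next, z = −4 is a root, so (z + 4) divides it; the quotient is 4*z^3 + 19*z^2 + 44*z + 24.
Continuing, z = −3/4 is a root, so (4*z + 3) divides it; the quotient is z^2 + 4*z + 8.
The quadratic z^2 + 4*z + 8 has discriminant −16 < 0 and is irreducible over ℤ.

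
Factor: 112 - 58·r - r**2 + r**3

(r + 8)·(r - 2)·(r - 7)

By the rational root theorem, r = 2 is a root, giving the factor (r - 2) and quotient r**2 + r - 56.
The remaining quadratic factors as (r + 8)(r - 7).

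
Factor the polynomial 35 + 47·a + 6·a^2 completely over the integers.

(6·a + 5)·(a + 7)

Need a pair with product 6·35 = 210 and sum 47: that's 42 and 5.
Split the middle term: 6·a^2 + 42·a + 5·a + 35 = 6·a·(a + 7) + 5·(a + 7).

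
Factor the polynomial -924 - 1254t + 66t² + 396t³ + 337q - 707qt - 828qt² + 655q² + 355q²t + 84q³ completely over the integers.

(12q - 11t - 11)(7q - 6t + 12)(q + 6t + 7)

Group: 12q(7q² + 36qt + 61q - 36t² + 30t + 84) + (-11t - 11)(7q² + 36qt + 61q - 36t² + 30t + 84); both groups contain (7q² + 36qt + 61q - 36t² + 30t + 84), so (12q - 11t - 11) is a factor with cofactor 7q² + 36qt + 61q - 36t² + 30t + 84.
The cofactor groups again: 7q² + 36qt + 61q - 36t² + 30t + 84 = q(7q - 6t + 12) + (6t + 7)(7q - 6t + 12); both groups contain (7q - 6t + 12), giving (q + 6t + 7)(7q - 6t + 12).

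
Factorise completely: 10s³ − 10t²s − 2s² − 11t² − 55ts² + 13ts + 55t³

Group: 5t(11t² − 13ts + 2s²) + (5s − 1)(11t² − 13ts + 2s²); both groups contain (11t² − 13ts + 2s²), so (5t + 5s − 1) is a factor with cofactor 11t² − 13ts + 2s².
The cofactor groups again: 11t² − 13ts + 2s² = t(11t − 2s) − s(11t − 2s); both groups contain (11t − 2s), giving (t − s)(11t − 2s).

(11t − 2s)(t − s)(5t + 5s − 1)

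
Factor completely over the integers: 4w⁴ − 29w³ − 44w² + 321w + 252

(4w + 3)(w + 3)(w − 4)(w − 7)

By the rational root theorem, w = −3 is a root, giving the factor (w + 3) and quotient 4w³ − 41w² + 79w + 84.
Next, w = 7 is a root, giving the factor (w − 7) and quotient 4w² − 13w − 12.
The remaining quadratic factors as (4w + 3)(w − 4).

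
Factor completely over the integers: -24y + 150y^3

6y(5y + 2)(5y - 2)

Pull out the common factor 6y; 25y^2 - 4 is a difference of squares.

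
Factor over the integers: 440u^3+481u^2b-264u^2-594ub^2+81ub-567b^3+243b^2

Group: 11u(40u^2+11ub-24u-63b^2+27b) + 9b(40u^2+11ub-24u-63b^2+27b); both groups contain (40u^2+11ub-24u-63b^2+27b), so (11u+9b) is a factor with cofactor 40u^2+11ub-24u-63b^2+27b.
The cofactor groups again: 40u^2+11ub-24u-63b^2+27b = 5u(8u-9b) + (7b-3)(8u-9b); both groups contain (8u-9b), giving (5u+7b-3)(8u-9b).

(8u-9b)(5u+7b-3)(11u+9b)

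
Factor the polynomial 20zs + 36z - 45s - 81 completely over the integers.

Group as (20zs + 36z) + (-45s - 81) = 4z(5s + 9) - 9(5s + 9).
Both groups share the factor (5s + 9).

(4z - 9)(5s + 9)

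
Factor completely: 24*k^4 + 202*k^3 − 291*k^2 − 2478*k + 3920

(2*k − 5)*(3*k + 14)*(4*k − 7)*(k + 8)

By the rational root theorem, k = −14/3 is a root, so (3*k + 14) is a factor; dividing leaves 8*k^3 + 30*k^2 − 237*k + 280.
Then k = −8 is a root, giving the factor (k + 8) and quotient 8*k^2 − 34*k + 35.
The remaining quadratic factors as (2*k − 5)(4*k − 7).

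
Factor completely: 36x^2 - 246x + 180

Pull out the common factor 6, then factor the remaining trinomial.

6(6x - 5)(x - 6)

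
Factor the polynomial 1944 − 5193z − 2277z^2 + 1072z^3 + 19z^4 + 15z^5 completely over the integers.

By the rational root theorem, z = 1/3 is a root, so (3z − 1) divides it; the quotient is 5z^4 + 8z^3 + 360z^2 − 639z − 1944.
Then z = −8/5 is a root, giving the factor (5z + 8) and quotient z^3 + 72z − 243.
Then z = 3 is a root, so (z − 3) divides it; the quotient is z^2 + 3z + 81.
The quadratic z^2 + 3z + 81 has discriminant −315 < 0 and is irreducible over ℤ.

(3z − 1)(5z + 8)(z − 3)(z^2 + 3z + 81)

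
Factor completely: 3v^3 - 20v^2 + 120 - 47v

Trying the rational-root candidates, v = 8 is a root, so (v - 8) is a factor; dividing leaves 3v^2 + 4v - 15.
The remaining quadratic factors as (3v - 5)(v + 3).

(3v - 5)(v + 3)(v - 8)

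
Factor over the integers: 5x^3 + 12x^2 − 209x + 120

(5x − 3)(x + 8)(x − 5)

Among the possible rational roots, x = 5 is a root, so (x − 5) is a factor; dividing leaves 5x^2 + 37x − 24.
The remaining quadratic factors as (5x − 3)(x + 8).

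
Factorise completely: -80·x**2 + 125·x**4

Every term has a factor of 5·x**2. Then 25·x**2 - 16 = (5·x)² − (4)².

5·x**2·(5·x + 4)·(5·x - 4)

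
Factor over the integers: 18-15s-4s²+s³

Trying the rational-root candidates, s = -3 is a root, so (s+3) is a factor; dividing leaves s²-7s+6.
The remaining quadratic factors as (s-6)(s-1).

(s+3)(s-1)(s-6)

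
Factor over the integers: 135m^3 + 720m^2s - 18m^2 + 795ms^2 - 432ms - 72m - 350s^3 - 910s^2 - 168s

Group: 15m(9m^2 + 51ms + 6m + 70s^2 + 14s) + (-5s - 12)(9m^2 + 51ms + 6m + 70s^2 + 14s); both groups contain (9m^2 + 51ms + 6m + 70s^2 + 14s), so (15m - 5s - 12) is a factor with cofactor 9m^2 + 51ms + 6m + 70s^2 + 14s.
The cofactor groups again: 9m^2 + 51ms + 6m + 70s^2 + 14s = 3m(3m + 7s) + (10s + 2)(3m + 7s); both groups contain (3m + 7s), giving (3m + 10s + 2)(3m + 7s).

(15m - 5s - 12)(3m + 10s + 2)(3m + 7s)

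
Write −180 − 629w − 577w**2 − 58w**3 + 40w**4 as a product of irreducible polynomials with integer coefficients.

Testing divisors of the constant over divisors of the leading coefficient, w = −1/2 is a root, so (2w + 1) is a factor; dividing leaves 20w**3 − 39w**2 − 269w − 180.
Then w = −9/4 is a root, so (4w + 9) divides it; the quotient is 5w**2 − 21w − 20.
The remaining quadratic factors as (w − 5)(5w + 4).

(2w + 1)(4w + 9)(5w + 4)(w − 5)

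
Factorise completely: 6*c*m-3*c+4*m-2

(2*m-1)*(3*c+2)

Group as (6*c*m-3*c) + (4*m-2) = 3*c*(2*m-1) + 2*(2*m-1).
Both groups share the factor (2*m-1).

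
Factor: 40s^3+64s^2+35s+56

Group as (40s^3+35s) + (64s^2+56) = 5s(8s^2+7) + 8(8s^2+7).
Both groups share the factor (8s^2+7).

(5s+8)(8s^2+7)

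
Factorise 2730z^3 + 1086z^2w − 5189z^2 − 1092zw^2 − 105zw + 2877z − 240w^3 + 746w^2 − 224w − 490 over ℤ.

Group: 13z(210z^2 − 78zw − 173z − 24w^2 + 41w + 35) + (10w − 14)(210z^2 − 78zw − 173z − 24w^2 + 41w + 35); both groups contain (210z^2 − 78zw − 173z − 24w^2 + 41w + 35), so (13z + 10w − 14) is a factor with cofactor 210z^2 − 78zw − 173z − 24w^2 + 41w + 35.
The cofactor groups again: 210z^2 − 78zw − 173z − 24w^2 + 41w + 35 = 14z(15z + 3w − 7) + (−8w − 5)(15z + 3w − 7); both groups contain (15z + 3w − 7), giving (14z − 8w − 5)(15z + 3w − 7).

(14z − 8w − 5)(13z + 10w − 14)(15z + 3w − 7)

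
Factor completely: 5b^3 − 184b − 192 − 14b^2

Trying the rational-root candidates, b = 8 is a root, giving the factor (b − 8) and quotient 5b^2 + 26b + 24.
The remaining quadratic factors as (5b + 6)(b + 4).

(5b + 6)(b + 4)(b − 8)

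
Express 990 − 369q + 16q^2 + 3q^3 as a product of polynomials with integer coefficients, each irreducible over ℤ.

Testing divisors of the constant over divisors of the leading coefficient, q = −15 is a root, so (q + 15) divides it; the quotient is 3q^2 − 29q + 66.
The remaining quadratic factors as (q − 6)(3q − 11).

(3q − 11)(q + 15)(q − 6)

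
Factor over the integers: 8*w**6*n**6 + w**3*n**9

n**6*w**3*(2*w + n)*(4*w**2 - 2*w*n + n**2)

Every term has a factor of w**3*n**6; factoring it out leaves 8*w**3 + n**3.
Recognize a sum of cubes with the parts n and 2*w.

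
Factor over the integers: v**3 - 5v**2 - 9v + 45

Among the possible rational roots, v = 3 is a root, so (v - 3) divides it; the quotient is v**2 - 2v - 15.
The remaining quadratic factors as (v + 3)(v - 5).

(v + 3)(v - 3)(v - 5)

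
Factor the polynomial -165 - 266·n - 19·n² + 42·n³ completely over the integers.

(6·n + 11)·(7·n + 5)·(n - 3)

Trying the rational-root candidates, n = -5/7 is a root, giving the factor (7·n + 5) and quotient 6·n² - 7·n - 33.
The remaining quadratic factors as (6·n + 11)(n - 3).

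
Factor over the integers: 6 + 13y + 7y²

(7y + 6)(y + 1)

Need a pair with product 7·6 = 42 and sum 13: that's 7 and 6.
Split the middle term: 7y² + 7y + 6y + 6 = 7y(y + 1) + 6(y + 1).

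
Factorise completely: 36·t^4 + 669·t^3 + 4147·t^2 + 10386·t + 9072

Among the possible rational roots, t = -9 is a root, so (t + 9) is a factor; dividing leaves 36·t^3 + 345·t^2 + 1042·t + 1008.
Next, t = -8/3 is a root, giving the factor (3·t + 8) and quotient 12·t^2 + 83·t + 126.
The remaining quadratic factors as (3·t + 14)(4·t + 9).

(3·t + 14)·(3·t + 8)·(4·t + 9)·(t + 9)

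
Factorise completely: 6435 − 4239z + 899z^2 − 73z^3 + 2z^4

Testing divisors of the constant over divisors of the leading coefficient, z = 11/2 is a root, giving the factor (2z − 11) and quotient z^3 − 31z^2 + 279z − 585.
Continuing, z = 15 is a root, so (z − 15) divides it; the quotient is z^2 − 16z + 39.
The remaining quadratic factors as (z − 3)(z − 13).

(2z − 11)(z − 13)(z − 15)(z − 3)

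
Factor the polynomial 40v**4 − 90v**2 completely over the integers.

Pull out the common factor 10v**2; 4v**2 − 9 is a difference of squares.

10v**2(2v + 3)(2v − 3)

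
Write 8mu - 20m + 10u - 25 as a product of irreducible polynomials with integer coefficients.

Group as (8mu - 20m) + (10u - 25) = 4m(2u - 5) + 5(2u - 5).
Both groups share the factor (2u - 5).

(2u - 5)(4m + 5)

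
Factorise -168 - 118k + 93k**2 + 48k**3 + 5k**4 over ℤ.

(5k - 7)(k + 1)(k + 4)(k + 6)

Testing divisors of the constant over divisors of the leading coefficient, k = -6 is a root, so (k + 6) divides it; the quotient is 5k**3 + 18k**2 - 15k - 28.
Next, k = -1 is a root, so (k + 1) divides it; the quotient is 5k**2 + 13k - 28.
The remaining quadratic factors as (5k - 7)(k + 4).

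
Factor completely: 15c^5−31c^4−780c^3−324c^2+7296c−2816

(3c−8)(5c−2)(c−8)(c^2+9c+22)

Trying the rational-root candidates, c = 8/3 is a root, so (3c−8) divides it; the quotient is 5c^4+3c^3−252c^2−780c+352.
Continuing, c = 2/5 is a root, so (5c−2) is a factor; dividing leaves c^3+c^2−50c−176.
Continuing, c = 8 is a root, so (c−8) divides it; the quotient is c^2+9c+22.
The quadratic c^2+9c+22 has discriminant −7 < 0 and is irreducible over ℤ.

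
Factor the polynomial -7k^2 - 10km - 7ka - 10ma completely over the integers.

Group: -7k(k + a) - 10m(k + a); both groups contain (k + a).

-(7k + 10m)(k + a)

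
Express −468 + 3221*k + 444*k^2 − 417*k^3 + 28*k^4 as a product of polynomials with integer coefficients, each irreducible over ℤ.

(4*k + 9)*(7*k − 1)*(k − 13)*(k − 4)

Among the possible rational roots, k = −9/4 is a root, giving the factor (4*k + 9) and quotient 7*k^3 − 120*k^2 + 381*k − 52.
Continuing, k = 1/7 is a root, giving the factor (7*k − 1) and quotient k^2 − 17*k + 52.
The remaining quadratic factors as (k − 13)(k − 4).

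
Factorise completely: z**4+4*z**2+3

(z**2+1)*(z**2+3)

Substitute u = z**2 to get a quadratic in u, then factor.
z**2+1 is irreducible over ℤ (sum of squares).
z**2+3 is irreducible over ℤ (always positive, so no real roots).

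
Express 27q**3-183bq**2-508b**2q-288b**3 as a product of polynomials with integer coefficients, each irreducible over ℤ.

Group: 9b(-32b**2-60bq-27q**2) - q(-32b**2-60bq-27q**2); both groups contain (-32b**2-60bq-27q**2), so (9b-q) is a factor with cofactor -32b**2-60bq-27q**2.
The cofactor groups again: -32b**2-60bq-27q**2 = -4b(8b+9q) - 3q(8b+9q); both groups contain (8b+9q), giving -(4b+3q)(8b+9q).

-(4b+3q)(8b+9q)(9b-q)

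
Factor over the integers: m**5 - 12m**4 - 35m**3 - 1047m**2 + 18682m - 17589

(m - 1)(m - 11)(m - 13)(m**2 + 13m + 123)

Among the possible rational roots, m = 1 is a root, so (m - 1) is a factor; dividing leaves m**4 - 11m**3 - 46m**2 - 1093m + 17589.
Then m = 11 is a root, so (m - 11) divides it; the quotient is m**3 - 46m - 1599.
Next, m = 13 is a root, giving the factor (m - 13) and quotient m**2 + 13m + 123.
The quadratic m**2 + 13m + 123 has discriminant -323 < 0 and is irreducible over ℤ.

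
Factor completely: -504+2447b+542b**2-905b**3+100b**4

(4b-9)(5b+7)(5b-1)(b-8)

Trying the rational-root candidates, b = 1/5 is a root, so (5b-1) is a factor; dividing leaves 20b**3-177b**2+73b+504.
Then b = -7/5 is a root, so (5b+7) is a factor; dividing leaves 4b**2-41b+72.
The remaining quadratic factors as (4b-9)(b-8).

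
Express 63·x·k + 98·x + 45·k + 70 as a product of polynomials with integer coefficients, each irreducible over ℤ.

Group as (63·x·k + 98·x) + (45·k + 70) = 7·x·(9·k + 14) + 5·(9·k + 14).
Both groups share the factor (9·k + 14).

(7·x + 5)·(9·k + 14)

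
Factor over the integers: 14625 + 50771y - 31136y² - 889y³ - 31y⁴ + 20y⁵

Among the possible rational roots, y = 13 is a root, giving the factor (y - 13) and quotient 20y⁴ + 229y³ + 2088y² - 3992y - 1125.
Then y = -1/4 is a root, so (4y + 1) is a factor; dividing leaves 5y³ + 56y² + 508y - 1125.
Then y = 9/5 is a root, so (5y - 9) is a factor; dividing leaves y² + 13y + 125.
The quadratic y² + 13y + 125 has discriminant -331 < 0 and is irreducible over ℤ.

(4y + 1)(5y - 9)(y - 13)(y² + 13y + 125)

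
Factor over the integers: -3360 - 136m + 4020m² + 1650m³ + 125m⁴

(5m + 14)(5m + 6)(5m - 4)(m + 10)

Testing divisors of the constant over divisors of the leading coefficient, m = 4/5 is a root, so (5m - 4) is a factor; dividing leaves 25m³ + 350m² + 1084m + 840.
Next, m = -6/5 is a root, so (5m + 6) is a factor; dividing leaves 5m² + 64m + 140.
The remaining quadratic factors as (m + 10)(5m + 14).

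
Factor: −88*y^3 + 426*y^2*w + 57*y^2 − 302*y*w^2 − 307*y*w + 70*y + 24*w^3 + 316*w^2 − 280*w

Group: 8*y*(−11*y^2 + 45*y*w + 14*y − 4*w^2 − 56*w) + (−6*w + 5)*(−11*y^2 + 45*y*w + 14*y − 4*w^2 − 56*w); both groups contain (−11*y^2 + 45*y*w + 14*y − 4*w^2 − 56*w), so (8*y − 6*w + 5) is a factor with cofactor −11*y^2 + 45*y*w + 14*y − 4*w^2 − 56*w.
The cofactor groups again: −11*y^2 + 45*y*w + 14*y − 4*w^2 − 56*w = −11*y*(y − 4*w) + (w + 14)*(y − 4*w); both groups contain (y − 4*w), giving −(11*y − w − 14)*(y − 4*w).

−(y − 4*w)*(8*y − 6*w + 5)*(11*y − w − 14)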